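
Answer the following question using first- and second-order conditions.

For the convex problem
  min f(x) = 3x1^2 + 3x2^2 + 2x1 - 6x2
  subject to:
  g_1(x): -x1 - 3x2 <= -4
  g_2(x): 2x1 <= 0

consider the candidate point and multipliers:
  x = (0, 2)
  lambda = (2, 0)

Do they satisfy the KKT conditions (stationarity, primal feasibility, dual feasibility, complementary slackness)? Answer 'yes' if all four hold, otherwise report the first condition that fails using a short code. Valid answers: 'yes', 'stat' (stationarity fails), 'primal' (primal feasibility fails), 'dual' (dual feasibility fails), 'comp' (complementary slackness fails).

Gradient of f: grad f(x) = Q x + c = (2, 6)
Constraint values g_i(x) = a_i^T x - b_i:
  g_1((0, 2)) = -2
  g_2((0, 2)) = 0
Stationarity residual: grad f(x) + sum_i lambda_i a_i = (0, 0)
  -> stationarity OK
Primal feasibility (all g_i <= 0): OK
Dual feasibility (all lambda_i >= 0): OK
Complementary slackness (lambda_i * g_i(x) = 0 for all i): FAILS

Verdict: the first failing condition is complementary_slackness -> comp.

comp


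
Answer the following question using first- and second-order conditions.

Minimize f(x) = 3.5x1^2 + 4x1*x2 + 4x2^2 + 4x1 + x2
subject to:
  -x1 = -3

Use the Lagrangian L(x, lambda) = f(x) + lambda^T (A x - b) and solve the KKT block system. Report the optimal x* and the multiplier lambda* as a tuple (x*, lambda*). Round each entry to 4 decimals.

Form the Lagrangian:
  L(x, lambda) = (1/2) x^T Q x + c^T x + lambda^T (A x - b)
Stationarity (grad_x L = 0): Q x + c + A^T lambda = 0.
Primal feasibility: A x = b.

This gives the KKT block system:
  [ Q   A^T ] [ x     ]   [-c ]
  [ A    0  ] [ lambda ] = [ b ]

Solving the linear system:
  x*      = (3, -1.625)
  lambda* = (18.5)
  f(x*)   = 32.9375

x* = (3, -1.625), lambda* = (18.5)


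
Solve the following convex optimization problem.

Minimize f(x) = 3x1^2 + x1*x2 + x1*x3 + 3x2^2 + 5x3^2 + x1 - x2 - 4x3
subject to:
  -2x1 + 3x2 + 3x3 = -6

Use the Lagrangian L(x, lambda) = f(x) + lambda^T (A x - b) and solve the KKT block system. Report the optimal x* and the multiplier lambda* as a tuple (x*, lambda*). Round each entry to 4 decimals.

Form the Lagrangian:
  L(x, lambda) = (1/2) x^T Q x + c^T x + lambda^T (A x - b)
Stationarity (grad_x L = 0): Q x + c + A^T lambda = 0.
Primal feasibility: A x = b.

This gives the KKT block system:
  [ Q   A^T ] [ x     ]   [-c ]
  [ A    0  ] [ lambda ] = [ b ]

Solving the linear system:
  x*      = (0.8241, -1.0941, -0.3565)
  lambda* = (2.2469)
  f(x*)   = 8.4128

x* = (0.8241, -1.0941, -0.3565), lambda* = (2.2469)


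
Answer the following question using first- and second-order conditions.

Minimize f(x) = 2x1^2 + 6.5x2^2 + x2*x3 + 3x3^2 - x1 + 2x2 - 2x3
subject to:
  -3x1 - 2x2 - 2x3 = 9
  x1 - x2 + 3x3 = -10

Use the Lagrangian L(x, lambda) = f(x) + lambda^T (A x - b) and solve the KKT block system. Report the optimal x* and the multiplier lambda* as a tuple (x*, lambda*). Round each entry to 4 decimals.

Form the Lagrangian:
  L(x, lambda) = (1/2) x^T Q x + c^T x + lambda^T (A x - b)
Stationarity (grad_x L = 0): Q x + c + A^T lambda = 0.
Primal feasibility: A x = b.

This gives the KKT block system:
  [ Q   A^T ] [ x     ]   [-c ]
  [ A    0  ] [ lambda ] = [ b ]

Solving the linear system:
  x*      = (-1.4816, 0.4214, -2.699)
  lambda* = (-0.4295, 5.6379)
  f(x*)   = 33.9834

x* = (-1.4816, 0.4214, -2.699), lambda* = (-0.4295, 5.6379)


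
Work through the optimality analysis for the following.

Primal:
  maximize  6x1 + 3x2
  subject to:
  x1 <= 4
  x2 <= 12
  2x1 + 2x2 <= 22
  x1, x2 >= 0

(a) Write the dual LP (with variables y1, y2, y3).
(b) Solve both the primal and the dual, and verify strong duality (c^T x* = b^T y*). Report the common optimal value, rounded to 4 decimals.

The standard primal-dual pair for 'max c^T x s.t. A x <= b, x >= 0' is:
  Dual:  min b^T y  s.t.  A^T y >= c,  y >= 0.

So the dual LP is:
  minimize  4y1 + 12y2 + 22y3
  subject to:
    y1 + 2y3 >= 6
    y2 + 2y3 >= 3
    y1, y2, y3 >= 0

Solving the primal: x* = (4, 7).
  primal value c^T x* = 45.
Solving the dual: y* = (3, 0, 1.5).
  dual value b^T y* = 45.
Strong duality: c^T x* = b^T y*. Confirmed.

45


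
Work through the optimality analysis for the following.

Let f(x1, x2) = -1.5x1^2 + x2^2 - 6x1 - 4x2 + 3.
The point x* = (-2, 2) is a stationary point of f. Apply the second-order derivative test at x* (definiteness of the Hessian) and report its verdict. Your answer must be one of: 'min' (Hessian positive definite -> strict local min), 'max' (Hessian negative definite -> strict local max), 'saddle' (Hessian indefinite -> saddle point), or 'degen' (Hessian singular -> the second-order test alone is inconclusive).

Compute the Hessian H = grad^2 f:
  H = [[-3, 0], [0, 2]]
Verify stationarity: grad f(x*) = H x* + g = (0, 0).
Eigenvalues of H: -3, 2.
Eigenvalues have mixed signs, so H is indefinite -> x* is a saddle point.

saddle


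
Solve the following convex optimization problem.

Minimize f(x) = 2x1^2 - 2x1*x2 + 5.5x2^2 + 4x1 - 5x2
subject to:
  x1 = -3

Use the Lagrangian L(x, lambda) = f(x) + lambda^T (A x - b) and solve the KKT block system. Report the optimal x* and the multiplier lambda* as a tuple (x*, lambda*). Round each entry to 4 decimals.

Form the Lagrangian:
  L(x, lambda) = (1/2) x^T Q x + c^T x + lambda^T (A x - b)
Stationarity (grad_x L = 0): Q x + c + A^T lambda = 0.
Primal feasibility: A x = b.

This gives the KKT block system:
  [ Q   A^T ] [ x     ]   [-c ]
  [ A    0  ] [ lambda ] = [ b ]

Solving the linear system:
  x*      = (-3, -0.0909)
  lambda* = (7.8182)
  f(x*)   = 5.9545

x* = (-3, -0.0909), lambda* = (7.8182)


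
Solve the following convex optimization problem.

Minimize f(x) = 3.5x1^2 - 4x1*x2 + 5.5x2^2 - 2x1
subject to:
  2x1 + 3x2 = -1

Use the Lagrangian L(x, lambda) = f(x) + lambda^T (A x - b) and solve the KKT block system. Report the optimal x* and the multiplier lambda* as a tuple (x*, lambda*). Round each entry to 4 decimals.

Form the Lagrangian:
  L(x, lambda) = (1/2) x^T Q x + c^T x + lambda^T (A x - b)
Stationarity (grad_x L = 0): Q x + c + A^T lambda = 0.
Primal feasibility: A x = b.

This gives the KKT block system:
  [ Q   A^T ] [ x     ]   [-c ]
  [ A    0  ] [ lambda ] = [ b ]

Solving the linear system:
  x*      = (-0.1032, -0.2645)
  lambda* = (0.8323)
  f(x*)   = 0.5194

x* = (-0.1032, -0.2645), lambda* = (0.8323)


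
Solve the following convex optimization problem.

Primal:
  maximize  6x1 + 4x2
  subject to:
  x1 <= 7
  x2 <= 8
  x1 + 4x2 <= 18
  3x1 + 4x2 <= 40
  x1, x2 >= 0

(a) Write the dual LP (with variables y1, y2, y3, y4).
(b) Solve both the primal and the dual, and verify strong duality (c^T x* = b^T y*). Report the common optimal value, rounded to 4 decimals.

The standard primal-dual pair for 'max c^T x s.t. A x <= b, x >= 0' is:
  Dual:  min b^T y  s.t.  A^T y >= c,  y >= 0.

So the dual LP is:
  minimize  7y1 + 8y2 + 18y3 + 40y4
  subject to:
    y1 + y3 + 3y4 >= 6
    y2 + 4y3 + 4y4 >= 4
    y1, y2, y3, y4 >= 0

Solving the primal: x* = (7, 2.75).
  primal value c^T x* = 53.
Solving the dual: y* = (5, 0, 1, 0).
  dual value b^T y* = 53.
Strong duality: c^T x* = b^T y*. Confirmed.

53


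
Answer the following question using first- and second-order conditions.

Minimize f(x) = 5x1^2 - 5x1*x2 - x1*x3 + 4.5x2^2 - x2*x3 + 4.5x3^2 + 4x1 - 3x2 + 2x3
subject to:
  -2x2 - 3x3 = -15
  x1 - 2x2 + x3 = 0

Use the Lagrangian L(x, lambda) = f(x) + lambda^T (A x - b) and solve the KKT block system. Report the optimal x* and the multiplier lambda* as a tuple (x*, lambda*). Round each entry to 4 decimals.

Form the Lagrangian:
  L(x, lambda) = (1/2) x^T Q x + c^T x + lambda^T (A x - b)
Stationarity (grad_x L = 0): Q x + c + A^T lambda = 0.
Primal feasibility: A x = b.

This gives the KKT block system:
  [ Q   A^T ] [ x     ]   [-c ]
  [ A    0  ] [ lambda ] = [ b ]

Solving the linear system:
  x*      = (1.574, 2.4652, 3.3565)
  lambda* = (8.0374, -4.057)
  f(x*)   = 63.0873

x* = (1.574, 2.4652, 3.3565), lambda* = (8.0374, -4.057)


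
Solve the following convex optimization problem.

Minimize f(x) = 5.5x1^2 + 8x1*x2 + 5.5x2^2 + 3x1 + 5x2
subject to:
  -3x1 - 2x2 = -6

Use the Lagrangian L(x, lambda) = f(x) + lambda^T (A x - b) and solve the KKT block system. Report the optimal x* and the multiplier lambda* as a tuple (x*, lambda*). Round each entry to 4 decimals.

Form the Lagrangian:
  L(x, lambda) = (1/2) x^T Q x + c^T x + lambda^T (A x - b)
Stationarity (grad_x L = 0): Q x + c + A^T lambda = 0.
Primal feasibility: A x = b.

This gives the KKT block system:
  [ Q   A^T ] [ x     ]   [-c ]
  [ A    0  ] [ lambda ] = [ b ]

Solving the linear system:
  x*      = (2.5532, -0.8298)
  lambda* = (8.1489)
  f(x*)   = 26.2021

x* = (2.5532, -0.8298), lambda* = (8.1489)


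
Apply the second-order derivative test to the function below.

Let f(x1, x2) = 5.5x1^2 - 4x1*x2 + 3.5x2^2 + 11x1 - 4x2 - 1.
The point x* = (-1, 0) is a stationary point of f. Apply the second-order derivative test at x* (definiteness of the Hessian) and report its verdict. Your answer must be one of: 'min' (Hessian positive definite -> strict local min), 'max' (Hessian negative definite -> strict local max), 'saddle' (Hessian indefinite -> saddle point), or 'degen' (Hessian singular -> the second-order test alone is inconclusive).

Compute the Hessian H = grad^2 f:
  H = [[11, -4], [-4, 7]]
Verify stationarity: grad f(x*) = H x* + g = (0, 0).
Eigenvalues of H: 4.5279, 13.4721.
Both eigenvalues > 0, so H is positive definite -> x* is a strict local min.

min


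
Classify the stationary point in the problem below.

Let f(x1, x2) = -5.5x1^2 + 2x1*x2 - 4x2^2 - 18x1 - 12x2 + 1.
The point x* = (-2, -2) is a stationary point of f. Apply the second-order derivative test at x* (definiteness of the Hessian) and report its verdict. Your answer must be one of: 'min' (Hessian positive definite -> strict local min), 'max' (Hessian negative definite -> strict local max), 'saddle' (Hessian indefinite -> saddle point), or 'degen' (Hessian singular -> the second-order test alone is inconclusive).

Compute the Hessian H = grad^2 f:
  H = [[-11, 2], [2, -8]]
Verify stationarity: grad f(x*) = H x* + g = (0, 0).
Eigenvalues of H: -12, -7.
Both eigenvalues < 0, so H is negative definite -> x* is a strict local max.

max


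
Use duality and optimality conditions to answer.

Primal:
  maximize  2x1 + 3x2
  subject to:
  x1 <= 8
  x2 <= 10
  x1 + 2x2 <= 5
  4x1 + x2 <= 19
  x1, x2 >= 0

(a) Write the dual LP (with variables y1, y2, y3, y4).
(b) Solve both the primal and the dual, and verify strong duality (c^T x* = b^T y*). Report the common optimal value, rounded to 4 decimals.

The standard primal-dual pair for 'max c^T x s.t. A x <= b, x >= 0' is:
  Dual:  min b^T y  s.t.  A^T y >= c,  y >= 0.

So the dual LP is:
  minimize  8y1 + 10y2 + 5y3 + 19y4
  subject to:
    y1 + y3 + 4y4 >= 2
    y2 + 2y3 + y4 >= 3
    y1, y2, y3, y4 >= 0

Solving the primal: x* = (4.7143, 0.1429).
  primal value c^T x* = 9.8571.
Solving the dual: y* = (0, 0, 1.4286, 0.1429).
  dual value b^T y* = 9.8571.
Strong duality: c^T x* = b^T y*. Confirmed.

9.8571


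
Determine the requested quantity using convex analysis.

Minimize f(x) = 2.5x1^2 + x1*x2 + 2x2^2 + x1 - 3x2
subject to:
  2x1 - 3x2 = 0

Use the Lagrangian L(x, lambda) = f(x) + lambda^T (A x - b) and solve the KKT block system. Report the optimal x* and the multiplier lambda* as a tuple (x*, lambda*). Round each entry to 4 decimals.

Form the Lagrangian:
  L(x, lambda) = (1/2) x^T Q x + c^T x + lambda^T (A x - b)
Stationarity (grad_x L = 0): Q x + c + A^T lambda = 0.
Primal feasibility: A x = b.

This gives the KKT block system:
  [ Q   A^T ] [ x     ]   [-c ]
  [ A    0  ] [ lambda ] = [ b ]

Solving the linear system:
  x*      = (0.1233, 0.0822)
  lambda* = (-0.8493)
  f(x*)   = -0.0616

x* = (0.1233, 0.0822), lambda* = (-0.8493)


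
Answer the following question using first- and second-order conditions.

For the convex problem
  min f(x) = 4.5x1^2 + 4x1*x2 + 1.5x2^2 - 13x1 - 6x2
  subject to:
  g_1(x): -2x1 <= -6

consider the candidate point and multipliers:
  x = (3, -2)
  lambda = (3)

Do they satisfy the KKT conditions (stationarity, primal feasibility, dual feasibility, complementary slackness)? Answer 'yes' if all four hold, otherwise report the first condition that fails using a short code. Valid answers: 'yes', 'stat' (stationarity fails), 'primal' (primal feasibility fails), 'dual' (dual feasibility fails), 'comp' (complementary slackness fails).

Gradient of f: grad f(x) = Q x + c = (6, 0)
Constraint values g_i(x) = a_i^T x - b_i:
  g_1((3, -2)) = 0
Stationarity residual: grad f(x) + sum_i lambda_i a_i = (0, 0)
  -> stationarity OK
Primal feasibility (all g_i <= 0): OK
Dual feasibility (all lambda_i >= 0): OK
Complementary slackness (lambda_i * g_i(x) = 0 for all i): OK

Verdict: yes, KKT holds.

yes


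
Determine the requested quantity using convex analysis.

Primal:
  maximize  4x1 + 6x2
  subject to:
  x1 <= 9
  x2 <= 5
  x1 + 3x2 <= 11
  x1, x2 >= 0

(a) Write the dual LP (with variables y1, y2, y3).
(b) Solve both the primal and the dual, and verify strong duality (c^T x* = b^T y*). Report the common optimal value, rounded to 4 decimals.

The standard primal-dual pair for 'max c^T x s.t. A x <= b, x >= 0' is:
  Dual:  min b^T y  s.t.  A^T y >= c,  y >= 0.

So the dual LP is:
  minimize  9y1 + 5y2 + 11y3
  subject to:
    y1 + y3 >= 4
    y2 + 3y3 >= 6
    y1, y2, y3 >= 0

Solving the primal: x* = (9, 0.6667).
  primal value c^T x* = 40.
Solving the dual: y* = (2, 0, 2).
  dual value b^T y* = 40.
Strong duality: c^T x* = b^T y*. Confirmed.

40


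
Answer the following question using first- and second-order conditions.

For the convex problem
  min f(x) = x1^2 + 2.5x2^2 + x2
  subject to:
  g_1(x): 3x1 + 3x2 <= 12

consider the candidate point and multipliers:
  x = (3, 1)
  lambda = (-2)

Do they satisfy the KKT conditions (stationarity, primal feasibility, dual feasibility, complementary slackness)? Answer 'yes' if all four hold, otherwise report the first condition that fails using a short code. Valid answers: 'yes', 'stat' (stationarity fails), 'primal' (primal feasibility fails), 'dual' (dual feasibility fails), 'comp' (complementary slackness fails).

Gradient of f: grad f(x) = Q x + c = (6, 6)
Constraint values g_i(x) = a_i^T x - b_i:
  g_1((3, 1)) = 0
Stationarity residual: grad f(x) + sum_i lambda_i a_i = (0, 0)
  -> stationarity OK
Primal feasibility (all g_i <= 0): OK
Dual feasibility (all lambda_i >= 0): FAILS
Complementary slackness (lambda_i * g_i(x) = 0 for all i): OK

Verdict: the first failing condition is dual_feasibility -> dual.

dual


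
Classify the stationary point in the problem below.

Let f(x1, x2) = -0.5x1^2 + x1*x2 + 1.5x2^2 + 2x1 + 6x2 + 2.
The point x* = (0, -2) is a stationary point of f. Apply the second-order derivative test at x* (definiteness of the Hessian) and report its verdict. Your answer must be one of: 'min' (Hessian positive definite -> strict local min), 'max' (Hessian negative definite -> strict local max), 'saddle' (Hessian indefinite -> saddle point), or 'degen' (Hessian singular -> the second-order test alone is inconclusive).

Compute the Hessian H = grad^2 f:
  H = [[-1, 1], [1, 3]]
Verify stationarity: grad f(x*) = H x* + g = (0, 0).
Eigenvalues of H: -1.2361, 3.2361.
Eigenvalues have mixed signs, so H is indefinite -> x* is a saddle point.

saddle


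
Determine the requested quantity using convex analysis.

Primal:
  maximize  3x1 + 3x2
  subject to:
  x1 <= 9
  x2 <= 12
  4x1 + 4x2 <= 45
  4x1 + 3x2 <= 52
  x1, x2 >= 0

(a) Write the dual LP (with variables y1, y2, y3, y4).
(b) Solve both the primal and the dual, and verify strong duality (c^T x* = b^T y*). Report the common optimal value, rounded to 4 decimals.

The standard primal-dual pair for 'max c^T x s.t. A x <= b, x >= 0' is:
  Dual:  min b^T y  s.t.  A^T y >= c,  y >= 0.

So the dual LP is:
  minimize  9y1 + 12y2 + 45y3 + 52y4
  subject to:
    y1 + 4y3 + 4y4 >= 3
    y2 + 4y3 + 3y4 >= 3
    y1, y2, y3, y4 >= 0

Solving the primal: x* = (9, 2.25).
  primal value c^T x* = 33.75.
Solving the dual: y* = (0, 0, 0.75, 0).
  dual value b^T y* = 33.75.
Strong duality: c^T x* = b^T y*. Confirmed.

33.75


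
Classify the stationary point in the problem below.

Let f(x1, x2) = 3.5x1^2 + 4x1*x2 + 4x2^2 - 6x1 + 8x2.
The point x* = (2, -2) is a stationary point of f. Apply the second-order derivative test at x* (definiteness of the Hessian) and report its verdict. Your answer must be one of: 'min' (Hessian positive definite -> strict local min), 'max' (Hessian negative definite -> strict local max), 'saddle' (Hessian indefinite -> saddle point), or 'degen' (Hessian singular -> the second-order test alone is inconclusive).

Compute the Hessian H = grad^2 f:
  H = [[7, 4], [4, 8]]
Verify stationarity: grad f(x*) = H x* + g = (0, 0).
Eigenvalues of H: 3.4689, 11.5311.
Both eigenvalues > 0, so H is positive definite -> x* is a strict local min.

min


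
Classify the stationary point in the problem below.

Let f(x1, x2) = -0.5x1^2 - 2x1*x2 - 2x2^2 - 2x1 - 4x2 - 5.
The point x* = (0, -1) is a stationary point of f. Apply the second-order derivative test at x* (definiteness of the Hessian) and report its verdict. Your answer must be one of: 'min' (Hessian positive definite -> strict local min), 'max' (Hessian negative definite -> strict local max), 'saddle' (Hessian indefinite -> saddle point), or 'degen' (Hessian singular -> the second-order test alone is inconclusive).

Compute the Hessian H = grad^2 f:
  H = [[-1, -2], [-2, -4]]
Verify stationarity: grad f(x*) = H x* + g = (0, 0).
Eigenvalues of H: -5, 0.
H has a zero eigenvalue (singular; negative semidefinite but not definite), so H is neither positive definite, negative definite, nor indefinite. The second-order test alone is inconclusive -> degen.
(Indeed, f is constant along the null direction of H through x*, so x* is not a strict local extremum.)

degen


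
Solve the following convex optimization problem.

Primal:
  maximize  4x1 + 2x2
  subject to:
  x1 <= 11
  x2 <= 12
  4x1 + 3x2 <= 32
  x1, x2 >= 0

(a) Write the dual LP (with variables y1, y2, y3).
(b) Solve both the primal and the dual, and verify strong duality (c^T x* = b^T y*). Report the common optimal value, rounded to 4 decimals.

The standard primal-dual pair for 'max c^T x s.t. A x <= b, x >= 0' is:
  Dual:  min b^T y  s.t.  A^T y >= c,  y >= 0.

So the dual LP is:
  minimize  11y1 + 12y2 + 32y3
  subject to:
    y1 + 4y3 >= 4
    y2 + 3y3 >= 2
    y1, y2, y3 >= 0

Solving the primal: x* = (8, 0).
  primal value c^T x* = 32.
Solving the dual: y* = (0, 0, 1).
  dual value b^T y* = 32.
Strong duality: c^T x* = b^T y*. Confirmed.

32


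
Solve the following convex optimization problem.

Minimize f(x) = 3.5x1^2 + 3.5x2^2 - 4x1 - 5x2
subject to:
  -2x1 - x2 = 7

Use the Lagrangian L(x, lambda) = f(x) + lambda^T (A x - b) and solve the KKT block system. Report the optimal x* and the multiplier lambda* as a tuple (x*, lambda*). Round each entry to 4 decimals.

Form the Lagrangian:
  L(x, lambda) = (1/2) x^T Q x + c^T x + lambda^T (A x - b)
Stationarity (grad_x L = 0): Q x + c + A^T lambda = 0.
Primal feasibility: A x = b.

This gives the KKT block system:
  [ Q   A^T ] [ x     ]   [-c ]
  [ A    0  ] [ lambda ] = [ b ]

Solving the linear system:
  x*      = (-2.9714, -1.0571)
  lambda* = (-12.4)
  f(x*)   = 51.9857

x* = (-2.9714, -1.0571), lambda* = (-12.4)


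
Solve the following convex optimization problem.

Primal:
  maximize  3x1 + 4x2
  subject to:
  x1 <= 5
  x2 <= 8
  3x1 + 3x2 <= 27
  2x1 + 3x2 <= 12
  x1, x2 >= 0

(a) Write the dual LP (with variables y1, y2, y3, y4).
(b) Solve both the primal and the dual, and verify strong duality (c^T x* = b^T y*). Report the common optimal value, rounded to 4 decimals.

The standard primal-dual pair for 'max c^T x s.t. A x <= b, x >= 0' is:
  Dual:  min b^T y  s.t.  A^T y >= c,  y >= 0.

So the dual LP is:
  minimize  5y1 + 8y2 + 27y3 + 12y4
  subject to:
    y1 + 3y3 + 2y4 >= 3
    y2 + 3y3 + 3y4 >= 4
    y1, y2, y3, y4 >= 0

Solving the primal: x* = (5, 0.6667).
  primal value c^T x* = 17.6667.
Solving the dual: y* = (0.3333, 0, 0, 1.3333).
  dual value b^T y* = 17.6667.
Strong duality: c^T x* = b^T y*. Confirmed.

17.6667


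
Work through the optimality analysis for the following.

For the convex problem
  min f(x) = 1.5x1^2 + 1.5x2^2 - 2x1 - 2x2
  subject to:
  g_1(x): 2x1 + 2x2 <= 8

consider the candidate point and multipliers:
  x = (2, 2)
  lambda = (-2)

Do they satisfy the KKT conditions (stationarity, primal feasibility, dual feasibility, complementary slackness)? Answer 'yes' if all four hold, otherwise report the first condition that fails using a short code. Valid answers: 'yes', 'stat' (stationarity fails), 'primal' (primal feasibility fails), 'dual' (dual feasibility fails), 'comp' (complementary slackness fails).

Gradient of f: grad f(x) = Q x + c = (4, 4)
Constraint values g_i(x) = a_i^T x - b_i:
  g_1((2, 2)) = 0
Stationarity residual: grad f(x) + sum_i lambda_i a_i = (0, 0)
  -> stationarity OK
Primal feasibility (all g_i <= 0): OK
Dual feasibility (all lambda_i >= 0): FAILS
Complementary slackness (lambda_i * g_i(x) = 0 for all i): OK

Verdict: the first failing condition is dual_feasibility -> dual.

dual


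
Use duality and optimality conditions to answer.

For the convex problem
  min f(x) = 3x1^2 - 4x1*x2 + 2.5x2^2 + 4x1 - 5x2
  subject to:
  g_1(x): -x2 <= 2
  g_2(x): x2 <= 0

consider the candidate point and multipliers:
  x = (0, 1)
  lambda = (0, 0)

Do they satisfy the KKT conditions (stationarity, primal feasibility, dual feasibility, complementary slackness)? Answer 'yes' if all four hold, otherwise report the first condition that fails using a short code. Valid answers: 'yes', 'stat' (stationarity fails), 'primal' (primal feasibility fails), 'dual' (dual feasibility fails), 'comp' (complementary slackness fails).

Gradient of f: grad f(x) = Q x + c = (0, 0)
Constraint values g_i(x) = a_i^T x - b_i:
  g_1((0, 1)) = -3
  g_2((0, 1)) = 1
Stationarity residual: grad f(x) + sum_i lambda_i a_i = (0, 0)
  -> stationarity OK
Primal feasibility (all g_i <= 0): FAILS
Dual feasibility (all lambda_i >= 0): OK
Complementary slackness (lambda_i * g_i(x) = 0 for all i): OK

Verdict: the first failing condition is primal_feasibility -> primal.

primal


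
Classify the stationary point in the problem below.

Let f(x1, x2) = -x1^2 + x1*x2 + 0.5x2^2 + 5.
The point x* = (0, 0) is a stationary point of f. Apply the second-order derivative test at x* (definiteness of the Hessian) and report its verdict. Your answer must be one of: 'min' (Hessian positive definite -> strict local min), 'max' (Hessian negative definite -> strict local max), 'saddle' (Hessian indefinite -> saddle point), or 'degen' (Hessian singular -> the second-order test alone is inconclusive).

Compute the Hessian H = grad^2 f:
  H = [[-2, 1], [1, 1]]
Verify stationarity: grad f(x*) = H x* + g = (0, 0).
Eigenvalues of H: -2.3028, 1.3028.
Eigenvalues have mixed signs, so H is indefinite -> x* is a saddle point.

saddle


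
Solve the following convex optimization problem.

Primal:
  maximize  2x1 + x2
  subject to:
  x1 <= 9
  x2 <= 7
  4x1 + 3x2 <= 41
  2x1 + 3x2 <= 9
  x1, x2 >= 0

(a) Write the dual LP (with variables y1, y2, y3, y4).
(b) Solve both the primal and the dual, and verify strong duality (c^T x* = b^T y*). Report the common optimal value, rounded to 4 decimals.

The standard primal-dual pair for 'max c^T x s.t. A x <= b, x >= 0' is:
  Dual:  min b^T y  s.t.  A^T y >= c,  y >= 0.

So the dual LP is:
  minimize  9y1 + 7y2 + 41y3 + 9y4
  subject to:
    y1 + 4y3 + 2y4 >= 2
    y2 + 3y3 + 3y4 >= 1
    y1, y2, y3, y4 >= 0

Solving the primal: x* = (4.5, 0).
  primal value c^T x* = 9.
Solving the dual: y* = (0, 0, 0, 1).
  dual value b^T y* = 9.
Strong duality: c^T x* = b^T y*. Confirmed.

9


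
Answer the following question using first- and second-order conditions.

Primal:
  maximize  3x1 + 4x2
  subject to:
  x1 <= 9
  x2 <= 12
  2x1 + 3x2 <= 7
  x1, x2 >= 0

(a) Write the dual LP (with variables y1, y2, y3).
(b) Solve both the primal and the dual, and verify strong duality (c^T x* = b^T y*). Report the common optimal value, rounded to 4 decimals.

The standard primal-dual pair for 'max c^T x s.t. A x <= b, x >= 0' is:
  Dual:  min b^T y  s.t.  A^T y >= c,  y >= 0.

So the dual LP is:
  minimize  9y1 + 12y2 + 7y3
  subject to:
    y1 + 2y3 >= 3
    y2 + 3y3 >= 4
    y1, y2, y3 >= 0

Solving the primal: x* = (3.5, 0).
  primal value c^T x* = 10.5.
Solving the dual: y* = (0, 0, 1.5).
  dual value b^T y* = 10.5.
Strong duality: c^T x* = b^T y*. Confirmed.

10.5


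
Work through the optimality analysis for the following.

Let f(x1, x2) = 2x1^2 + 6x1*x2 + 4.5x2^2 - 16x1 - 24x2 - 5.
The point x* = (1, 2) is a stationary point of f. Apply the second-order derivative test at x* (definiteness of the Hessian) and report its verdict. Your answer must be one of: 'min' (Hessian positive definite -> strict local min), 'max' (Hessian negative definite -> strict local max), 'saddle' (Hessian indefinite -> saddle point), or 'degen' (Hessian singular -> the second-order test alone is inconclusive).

Compute the Hessian H = grad^2 f:
  H = [[4, 6], [6, 9]]
Verify stationarity: grad f(x*) = H x* + g = (0, 0).
Eigenvalues of H: 0, 13.
H has a zero eigenvalue (singular; positive semidefinite but not definite), so H is neither positive definite, negative definite, nor indefinite. The second-order test alone is inconclusive -> degen.
(Indeed, f is constant along the null direction of H through x*, so x* is not a strict local extremum.)

degen


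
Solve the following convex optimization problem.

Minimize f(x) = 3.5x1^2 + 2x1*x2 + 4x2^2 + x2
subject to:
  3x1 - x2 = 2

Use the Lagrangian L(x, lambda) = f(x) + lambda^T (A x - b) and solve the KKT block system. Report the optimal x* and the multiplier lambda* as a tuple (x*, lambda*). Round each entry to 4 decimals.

Form the Lagrangian:
  L(x, lambda) = (1/2) x^T Q x + c^T x + lambda^T (A x - b)
Stationarity (grad_x L = 0): Q x + c + A^T lambda = 0.
Primal feasibility: A x = b.

This gives the KKT block system:
  [ Q   A^T ] [ x     ]   [-c ]
  [ A    0  ] [ lambda ] = [ b ]

Solving the linear system:
  x*      = (0.5385, -0.3846)
  lambda* = (-1)
  f(x*)   = 0.8077

x* = (0.5385, -0.3846), lambda* = (-1)


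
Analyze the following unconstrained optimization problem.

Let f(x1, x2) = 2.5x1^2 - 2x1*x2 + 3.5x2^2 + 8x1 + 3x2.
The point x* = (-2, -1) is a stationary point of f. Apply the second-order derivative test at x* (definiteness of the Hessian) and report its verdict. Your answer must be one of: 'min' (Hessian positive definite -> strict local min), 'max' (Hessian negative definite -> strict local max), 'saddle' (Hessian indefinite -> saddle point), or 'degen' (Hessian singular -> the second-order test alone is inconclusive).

Compute the Hessian H = grad^2 f:
  H = [[5, -2], [-2, 7]]
Verify stationarity: grad f(x*) = H x* + g = (0, 0).
Eigenvalues of H: 3.7639, 8.2361.
Both eigenvalues > 0, so H is positive definite -> x* is a strict local min.

min


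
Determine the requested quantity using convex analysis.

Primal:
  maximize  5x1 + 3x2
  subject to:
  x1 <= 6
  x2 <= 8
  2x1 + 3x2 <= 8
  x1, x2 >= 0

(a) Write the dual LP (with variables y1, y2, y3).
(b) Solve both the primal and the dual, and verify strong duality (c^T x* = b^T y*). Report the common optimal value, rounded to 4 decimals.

The standard primal-dual pair for 'max c^T x s.t. A x <= b, x >= 0' is:
  Dual:  min b^T y  s.t.  A^T y >= c,  y >= 0.

So the dual LP is:
  minimize  6y1 + 8y2 + 8y3
  subject to:
    y1 + 2y3 >= 5
    y2 + 3y3 >= 3
    y1, y2, y3 >= 0

Solving the primal: x* = (4, 0).
  primal value c^T x* = 20.
Solving the dual: y* = (0, 0, 2.5).
  dual value b^T y* = 20.
Strong duality: c^T x* = b^T y*. Confirmed.

20


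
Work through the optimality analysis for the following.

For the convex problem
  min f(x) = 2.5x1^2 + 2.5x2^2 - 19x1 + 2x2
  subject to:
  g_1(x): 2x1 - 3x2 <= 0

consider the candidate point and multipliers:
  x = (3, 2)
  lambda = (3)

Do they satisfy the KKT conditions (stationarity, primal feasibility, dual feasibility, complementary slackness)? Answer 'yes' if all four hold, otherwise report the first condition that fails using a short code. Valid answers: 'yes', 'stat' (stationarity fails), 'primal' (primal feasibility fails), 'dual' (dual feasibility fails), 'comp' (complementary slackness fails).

Gradient of f: grad f(x) = Q x + c = (-4, 12)
Constraint values g_i(x) = a_i^T x - b_i:
  g_1((3, 2)) = 0
Stationarity residual: grad f(x) + sum_i lambda_i a_i = (2, 3)
  -> stationarity FAILS
Primal feasibility (all g_i <= 0): OK
Dual feasibility (all lambda_i >= 0): OK
Complementary slackness (lambda_i * g_i(x) = 0 for all i): OK

Verdict: the first failing condition is stationarity -> stat.

stat


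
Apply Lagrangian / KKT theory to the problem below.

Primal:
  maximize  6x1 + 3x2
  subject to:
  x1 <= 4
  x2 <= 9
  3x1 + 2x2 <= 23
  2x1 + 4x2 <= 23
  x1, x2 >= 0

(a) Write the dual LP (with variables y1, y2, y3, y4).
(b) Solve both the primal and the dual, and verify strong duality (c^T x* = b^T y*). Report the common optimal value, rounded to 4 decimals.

The standard primal-dual pair for 'max c^T x s.t. A x <= b, x >= 0' is:
  Dual:  min b^T y  s.t.  A^T y >= c,  y >= 0.

So the dual LP is:
  minimize  4y1 + 9y2 + 23y3 + 23y4
  subject to:
    y1 + 3y3 + 2y4 >= 6
    y2 + 2y3 + 4y4 >= 3
    y1, y2, y3, y4 >= 0

Solving the primal: x* = (4, 3.75).
  primal value c^T x* = 35.25.
Solving the dual: y* = (4.5, 0, 0, 0.75).
  dual value b^T y* = 35.25.
Strong duality: c^T x* = b^T y*. Confirmed.

35.25


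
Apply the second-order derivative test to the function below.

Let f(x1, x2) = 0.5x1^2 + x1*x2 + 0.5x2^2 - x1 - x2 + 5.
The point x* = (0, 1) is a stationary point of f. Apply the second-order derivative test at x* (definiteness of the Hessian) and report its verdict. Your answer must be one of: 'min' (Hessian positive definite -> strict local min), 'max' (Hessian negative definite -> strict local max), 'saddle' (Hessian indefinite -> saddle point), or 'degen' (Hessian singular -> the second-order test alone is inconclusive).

Compute the Hessian H = grad^2 f:
  H = [[1, 1], [1, 1]]
Verify stationarity: grad f(x*) = H x* + g = (0, 0).
Eigenvalues of H: 0, 2.
H has a zero eigenvalue (singular; positive semidefinite but not definite), so H is neither positive definite, negative definite, nor indefinite. The second-order test alone is inconclusive -> degen.
(Indeed, f is constant along the null direction of H through x*, so x* is not a strict local extremum.)

degen


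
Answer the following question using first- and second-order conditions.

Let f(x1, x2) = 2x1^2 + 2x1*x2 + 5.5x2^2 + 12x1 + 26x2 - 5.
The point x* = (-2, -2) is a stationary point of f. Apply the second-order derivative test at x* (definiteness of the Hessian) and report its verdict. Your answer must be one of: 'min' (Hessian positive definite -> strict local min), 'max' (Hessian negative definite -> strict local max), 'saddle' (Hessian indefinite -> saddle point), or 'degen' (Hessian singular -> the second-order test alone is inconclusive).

Compute the Hessian H = grad^2 f:
  H = [[4, 2], [2, 11]]
Verify stationarity: grad f(x*) = H x* + g = (0, 0).
Eigenvalues of H: 3.4689, 11.5311.
Both eigenvalues > 0, so H is positive definite -> x* is a strict local min.

min


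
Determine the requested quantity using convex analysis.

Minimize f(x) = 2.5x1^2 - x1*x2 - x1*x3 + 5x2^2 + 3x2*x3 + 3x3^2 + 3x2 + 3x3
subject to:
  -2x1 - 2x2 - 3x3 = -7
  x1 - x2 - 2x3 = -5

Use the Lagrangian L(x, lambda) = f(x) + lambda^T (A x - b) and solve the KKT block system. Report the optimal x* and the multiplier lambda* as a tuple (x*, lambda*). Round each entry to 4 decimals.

Form the Lagrangian:
  L(x, lambda) = (1/2) x^T Q x + c^T x + lambda^T (A x - b)
Stationarity (grad_x L = 0): Q x + c + A^T lambda = 0.
Primal feasibility: A x = b.

This gives the KKT block system:
  [ Q   A^T ] [ x     ]   [-c ]
  [ A    0  ] [ lambda ] = [ b ]

Solving the linear system:
  x*      = (-0.1305, -0.0862, 2.4779)
  lambda* = (1.6643, 6.373)
  f(x*)   = 25.345

x* = (-0.1305, -0.0862, 2.4779), lambda* = (1.6643, 6.373)


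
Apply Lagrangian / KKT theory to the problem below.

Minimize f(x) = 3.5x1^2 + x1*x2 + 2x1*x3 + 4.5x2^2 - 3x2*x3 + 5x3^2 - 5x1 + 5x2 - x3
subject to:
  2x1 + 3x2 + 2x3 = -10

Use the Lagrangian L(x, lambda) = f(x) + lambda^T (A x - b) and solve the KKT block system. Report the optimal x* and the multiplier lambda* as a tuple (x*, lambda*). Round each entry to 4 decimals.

Form the Lagrangian:
  L(x, lambda) = (1/2) x^T Q x + c^T x + lambda^T (A x - b)
Stationarity (grad_x L = 0): Q x + c + A^T lambda = 0.
Primal feasibility: A x = b.

This gives the KKT block system:
  [ Q   A^T ] [ x     ]   [-c ]
  [ A    0  ] [ lambda ] = [ b ]

Solving the linear system:
  x*      = (0.3179, -2.5083, -1.5555)
  lambda* = (4.1969)
  f(x*)   = 14.6964

x* = (0.3179, -2.5083, -1.5555), lambda* = (4.1969)


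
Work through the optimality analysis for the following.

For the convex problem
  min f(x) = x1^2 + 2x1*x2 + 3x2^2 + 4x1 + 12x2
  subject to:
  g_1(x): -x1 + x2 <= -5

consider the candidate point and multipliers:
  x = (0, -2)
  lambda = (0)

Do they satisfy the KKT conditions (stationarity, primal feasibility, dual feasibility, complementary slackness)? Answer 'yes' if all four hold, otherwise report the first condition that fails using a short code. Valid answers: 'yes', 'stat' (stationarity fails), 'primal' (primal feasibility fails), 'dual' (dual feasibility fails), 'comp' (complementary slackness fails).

Gradient of f: grad f(x) = Q x + c = (0, 0)
Constraint values g_i(x) = a_i^T x - b_i:
  g_1((0, -2)) = 3
Stationarity residual: grad f(x) + sum_i lambda_i a_i = (0, 0)
  -> stationarity OK
Primal feasibility (all g_i <= 0): FAILS
Dual feasibility (all lambda_i >= 0): OK
Complementary slackness (lambda_i * g_i(x) = 0 for all i): OK

Verdict: the first failing condition is primal_feasibility -> primal.

primal


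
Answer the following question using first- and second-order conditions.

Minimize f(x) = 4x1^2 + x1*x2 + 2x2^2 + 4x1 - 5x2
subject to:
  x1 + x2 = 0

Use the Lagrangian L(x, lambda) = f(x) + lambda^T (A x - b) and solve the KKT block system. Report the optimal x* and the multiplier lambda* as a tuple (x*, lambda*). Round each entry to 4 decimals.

Form the Lagrangian:
  L(x, lambda) = (1/2) x^T Q x + c^T x + lambda^T (A x - b)
Stationarity (grad_x L = 0): Q x + c + A^T lambda = 0.
Primal feasibility: A x = b.

This gives the KKT block system:
  [ Q   A^T ] [ x     ]   [-c ]
  [ A    0  ] [ lambda ] = [ b ]

Solving the linear system:
  x*      = (-0.9, 0.9)
  lambda* = (2.3)
  f(x*)   = -4.05

x* = (-0.9, 0.9), lambda* = (2.3)


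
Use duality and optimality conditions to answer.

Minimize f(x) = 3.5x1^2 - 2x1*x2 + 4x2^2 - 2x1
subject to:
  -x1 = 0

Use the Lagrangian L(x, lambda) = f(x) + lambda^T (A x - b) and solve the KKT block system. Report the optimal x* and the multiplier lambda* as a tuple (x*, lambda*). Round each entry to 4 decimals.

Form the Lagrangian:
  L(x, lambda) = (1/2) x^T Q x + c^T x + lambda^T (A x - b)
Stationarity (grad_x L = 0): Q x + c + A^T lambda = 0.
Primal feasibility: A x = b.

This gives the KKT block system:
  [ Q   A^T ] [ x     ]   [-c ]
  [ A    0  ] [ lambda ] = [ b ]

Solving the linear system:
  x*      = (0, 0)
  lambda* = (-2)
  f(x*)   = 0

x* = (0, 0), lambda* = (-2)


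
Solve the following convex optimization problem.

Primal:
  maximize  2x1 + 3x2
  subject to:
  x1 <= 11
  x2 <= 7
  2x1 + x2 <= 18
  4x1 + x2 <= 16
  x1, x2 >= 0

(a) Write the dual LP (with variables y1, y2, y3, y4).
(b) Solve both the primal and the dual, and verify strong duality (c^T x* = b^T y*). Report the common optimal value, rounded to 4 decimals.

The standard primal-dual pair for 'max c^T x s.t. A x <= b, x >= 0' is:
  Dual:  min b^T y  s.t.  A^T y >= c,  y >= 0.

So the dual LP is:
  minimize  11y1 + 7y2 + 18y3 + 16y4
  subject to:
    y1 + 2y3 + 4y4 >= 2
    y2 + y3 + y4 >= 3
    y1, y2, y3, y4 >= 0

Solving the primal: x* = (2.25, 7).
  primal value c^T x* = 25.5.
Solving the dual: y* = (0, 2.5, 0, 0.5).
  dual value b^T y* = 25.5.
Strong duality: c^T x* = b^T y*. Confirmed.

25.5


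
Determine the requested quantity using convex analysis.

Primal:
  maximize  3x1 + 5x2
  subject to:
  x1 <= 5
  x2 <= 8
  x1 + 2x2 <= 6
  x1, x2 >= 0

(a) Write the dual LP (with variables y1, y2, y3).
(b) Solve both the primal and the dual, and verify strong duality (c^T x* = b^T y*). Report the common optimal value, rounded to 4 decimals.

The standard primal-dual pair for 'max c^T x s.t. A x <= b, x >= 0' is:
  Dual:  min b^T y  s.t.  A^T y >= c,  y >= 0.

So the dual LP is:
  minimize  5y1 + 8y2 + 6y3
  subject to:
    y1 + y3 >= 3
    y2 + 2y3 >= 5
    y1, y2, y3 >= 0

Solving the primal: x* = (5, 0.5).
  primal value c^T x* = 17.5.
Solving the dual: y* = (0.5, 0, 2.5).
  dual value b^T y* = 17.5.
Strong duality: c^T x* = b^T y*. Confirmed.

17.5


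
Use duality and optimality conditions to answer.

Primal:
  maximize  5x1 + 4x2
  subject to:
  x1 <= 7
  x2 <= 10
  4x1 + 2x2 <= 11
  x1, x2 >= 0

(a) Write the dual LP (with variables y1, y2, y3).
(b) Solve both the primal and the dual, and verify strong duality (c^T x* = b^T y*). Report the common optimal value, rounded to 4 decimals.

The standard primal-dual pair for 'max c^T x s.t. A x <= b, x >= 0' is:
  Dual:  min b^T y  s.t.  A^T y >= c,  y >= 0.

So the dual LP is:
  minimize  7y1 + 10y2 + 11y3
  subject to:
    y1 + 4y3 >= 5
    y2 + 2y3 >= 4
    y1, y2, y3 >= 0

Solving the primal: x* = (0, 5.5).
  primal value c^T x* = 22.
Solving the dual: y* = (0, 0, 2).
  dual value b^T y* = 22.
Strong duality: c^T x* = b^T y*. Confirmed.

22


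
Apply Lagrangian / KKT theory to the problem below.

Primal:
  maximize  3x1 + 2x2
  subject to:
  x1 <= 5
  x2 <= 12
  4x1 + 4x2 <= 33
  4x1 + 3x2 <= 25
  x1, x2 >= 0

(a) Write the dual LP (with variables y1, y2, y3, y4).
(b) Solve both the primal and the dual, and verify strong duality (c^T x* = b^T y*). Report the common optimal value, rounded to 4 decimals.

The standard primal-dual pair for 'max c^T x s.t. A x <= b, x >= 0' is:
  Dual:  min b^T y  s.t.  A^T y >= c,  y >= 0.

So the dual LP is:
  minimize  5y1 + 12y2 + 33y3 + 25y4
  subject to:
    y1 + 4y3 + 4y4 >= 3
    y2 + 4y3 + 3y4 >= 2
    y1, y2, y3, y4 >= 0

Solving the primal: x* = (5, 1.6667).
  primal value c^T x* = 18.3333.
Solving the dual: y* = (0.3333, 0, 0, 0.6667).
  dual value b^T y* = 18.3333.
Strong duality: c^T x* = b^T y*. Confirmed.

18.3333


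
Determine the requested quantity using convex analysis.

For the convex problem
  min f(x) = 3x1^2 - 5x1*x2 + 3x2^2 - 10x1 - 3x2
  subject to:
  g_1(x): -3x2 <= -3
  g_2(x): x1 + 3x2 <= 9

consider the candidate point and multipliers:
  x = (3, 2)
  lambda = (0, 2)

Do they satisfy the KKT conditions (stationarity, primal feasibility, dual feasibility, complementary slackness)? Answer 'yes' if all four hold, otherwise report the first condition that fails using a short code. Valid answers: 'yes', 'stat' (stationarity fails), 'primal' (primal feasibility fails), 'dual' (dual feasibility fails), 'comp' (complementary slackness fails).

Gradient of f: grad f(x) = Q x + c = (-2, -6)
Constraint values g_i(x) = a_i^T x - b_i:
  g_1((3, 2)) = -3
  g_2((3, 2)) = 0
Stationarity residual: grad f(x) + sum_i lambda_i a_i = (0, 0)
  -> stationarity OK
Primal feasibility (all g_i <= 0): OK
Dual feasibility (all lambda_i >= 0): OK
Complementary slackness (lambda_i * g_i(x) = 0 for all i): OK

Verdict: yes, KKT holds.

yes


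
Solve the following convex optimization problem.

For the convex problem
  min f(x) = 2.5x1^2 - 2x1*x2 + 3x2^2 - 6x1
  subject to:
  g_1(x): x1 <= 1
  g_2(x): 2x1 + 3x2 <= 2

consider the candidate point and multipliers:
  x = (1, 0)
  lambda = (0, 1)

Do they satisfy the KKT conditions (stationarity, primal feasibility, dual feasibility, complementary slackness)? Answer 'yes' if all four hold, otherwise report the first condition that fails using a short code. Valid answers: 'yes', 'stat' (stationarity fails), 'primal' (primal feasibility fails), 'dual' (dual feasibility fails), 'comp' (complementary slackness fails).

Gradient of f: grad f(x) = Q x + c = (-1, -2)
Constraint values g_i(x) = a_i^T x - b_i:
  g_1((1, 0)) = 0
  g_2((1, 0)) = 0
Stationarity residual: grad f(x) + sum_i lambda_i a_i = (1, 1)
  -> stationarity FAILS
Primal feasibility (all g_i <= 0): OK
Dual feasibility (all lambda_i >= 0): OK
Complementary slackness (lambda_i * g_i(x) = 0 for all i): OK

Verdict: the first failing condition is stationarity -> stat.

stat
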